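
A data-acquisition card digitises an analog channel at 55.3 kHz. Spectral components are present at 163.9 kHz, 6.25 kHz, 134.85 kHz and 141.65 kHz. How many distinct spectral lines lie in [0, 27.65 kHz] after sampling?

3

fs/2 = 27.65 kHz.
163.9 kHz mod fs = 53.3 kHz.
53.3 kHz > fs/2 = 27.65 kHz, folds to fs − 53.3 kHz = 2 kHz.
6.25 kHz ≤ fs/2 = 27.65 kHz, passes unchanged.
134.85 kHz mod fs = 24.25 kHz.
24.25 kHz ≤ fs/2 = 27.65 kHz, appears at 24.25 kHz.
141.65 kHz mod fs = 31.05 kHz.
31.05 kHz > fs/2 = 27.65 kHz, folds to fs − 31.05 kHz = 24.25 kHz.
Distinct values: {2 kHz, 6.25 kHz, 24.25 kHz} → 3.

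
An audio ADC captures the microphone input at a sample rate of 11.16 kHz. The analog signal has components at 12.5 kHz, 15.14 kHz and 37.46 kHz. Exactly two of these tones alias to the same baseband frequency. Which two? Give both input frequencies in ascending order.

15.14 kHz, 37.46 kHz

fs/2 = 5.58 kHz.
12.5 kHz mod fs = 1.34 kHz.
1.34 kHz ≤ fs/2 = 5.58 kHz, appears at 1.34 kHz.
15.14 kHz mod fs = 3.98 kHz.
3.98 kHz ≤ fs/2 = 5.58 kHz, appears at 3.98 kHz.
37.46 kHz mod fs = 3.98 kHz.
3.98 kHz ≤ fs/2 = 5.58 kHz, appears at 3.98 kHz.
15.14 kHz and 37.46 kHz both map to 3.98 kHz.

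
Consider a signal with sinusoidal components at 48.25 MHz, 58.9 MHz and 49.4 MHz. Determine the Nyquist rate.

Highest-frequency component: 58.9 MHz.
Nyquist rate = 2 × 58.9 MHz = 117.8 MHz.

117.8 MHz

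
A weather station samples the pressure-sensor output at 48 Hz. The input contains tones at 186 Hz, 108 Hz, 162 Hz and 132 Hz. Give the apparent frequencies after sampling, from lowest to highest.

6 Hz, 12 Hz, 18 Hz

fs/2 = 24 Hz.
186 Hz mod fs = 42 Hz.
42 Hz > fs/2 = 24 Hz, folds to fs − 42 Hz = 6 Hz.
108 Hz mod fs = 12 Hz.
12 Hz ≤ fs/2 = 24 Hz, appears at 12 Hz.
162 Hz mod fs = 18 Hz.
18 Hz ≤ fs/2 = 24 Hz, appears at 18 Hz.
132 Hz mod fs = 36 Hz.
36 Hz > fs/2 = 24 Hz, folds to fs − 36 Hz = 12 Hz.
Distinct values: {6 Hz, 12 Hz, 18 Hz}.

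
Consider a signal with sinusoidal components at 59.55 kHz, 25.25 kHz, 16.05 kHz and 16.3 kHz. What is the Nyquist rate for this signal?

Highest-frequency component: 59.55 kHz.
Nyquist rate = 2 × 59.55 kHz = 119.1 kHz.

119.1 kHz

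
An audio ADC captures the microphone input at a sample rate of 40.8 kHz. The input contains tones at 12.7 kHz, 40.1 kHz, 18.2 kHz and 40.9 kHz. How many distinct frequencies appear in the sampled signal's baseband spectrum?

4

fs/2 = 20.4 kHz.
12.7 kHz ≤ fs/2 = 20.4 kHz, passes unchanged.
40.1 kHz > fs/2 = 20.4 kHz, folds to fs − 40.1 kHz = 0.7 kHz.
18.2 kHz ≤ fs/2 = 20.4 kHz, passes unchanged.
40.9 kHz mod fs = 0.1 kHz.
0.1 kHz ≤ fs/2 = 20.4 kHz, appears at 0.1 kHz.
Distinct values: {0.1 kHz, 0.7 kHz, 12.7 kHz, 18.2 kHz} → 4.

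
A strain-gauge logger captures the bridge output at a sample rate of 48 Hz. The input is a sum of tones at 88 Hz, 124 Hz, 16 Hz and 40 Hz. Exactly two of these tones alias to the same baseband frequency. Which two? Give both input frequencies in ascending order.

40 Hz, 88 Hz

fs/2 = 24 Hz.
88 Hz mod fs = 40 Hz.
40 Hz > fs/2 = 24 Hz, folds to fs − 40 Hz = 8 Hz.
124 Hz mod fs = 28 Hz.
28 Hz > fs/2 = 24 Hz, folds to fs − 28 Hz = 20 Hz.
16 Hz ≤ fs/2 = 24 Hz, passes unchanged.
40 Hz > fs/2 = 24 Hz, folds to fs − 40 Hz = 8 Hz.
40 Hz and 88 Hz both map to 8 Hz.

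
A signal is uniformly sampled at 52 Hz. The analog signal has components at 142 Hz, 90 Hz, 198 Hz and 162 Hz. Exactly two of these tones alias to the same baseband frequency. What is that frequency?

14 Hz

fs/2 = 26 Hz.
142 Hz mod fs = 38 Hz.
38 Hz > fs/2 = 26 Hz, folds to fs − 38 Hz = 14 Hz.
90 Hz mod fs = 38 Hz.
38 Hz > fs/2 = 26 Hz, folds to fs − 38 Hz = 14 Hz.
198 Hz mod fs = 42 Hz.
42 Hz > fs/2 = 26 Hz, folds to fs − 42 Hz = 10 Hz.
162 Hz mod fs = 6 Hz.
6 Hz ≤ fs/2 = 26 Hz, appears at 6 Hz.
90 Hz and 142 Hz both map to 14 Hz.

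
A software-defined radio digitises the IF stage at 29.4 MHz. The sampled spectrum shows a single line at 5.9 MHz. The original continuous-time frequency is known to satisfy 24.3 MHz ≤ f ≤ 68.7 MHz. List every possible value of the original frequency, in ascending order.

35.3 MHz, 52.9 MHz, 64.7 MHz

Frequencies that alias to 5.9 MHz are k·fs ± 5.9 MHz for integer k ≥ 0.
k=0: 5.9 MHz.
k=1: 23.5 MHz, 35.3 MHz.
k=2: 52.9 MHz, 64.7 MHz.
k=3: 82.3 MHz, 94.1 MHz.
Within [24.3 MHz, 68.7 MHz]: 35.3 MHz, 52.9 MHz, 64.7 MHz.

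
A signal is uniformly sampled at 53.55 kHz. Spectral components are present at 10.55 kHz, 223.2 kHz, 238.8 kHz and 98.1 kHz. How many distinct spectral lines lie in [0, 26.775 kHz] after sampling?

3

fs/2 = 26.775 kHz.
10.55 kHz ≤ fs/2 = 26.775 kHz, passes unchanged.
223.2 kHz mod fs = 9 kHz.
9 kHz ≤ fs/2 = 26.775 kHz, appears at 9 kHz.
238.8 kHz mod fs = 24.6 kHz.
24.6 kHz ≤ fs/2 = 26.775 kHz, appears at 24.6 kHz.
98.1 kHz mod fs = 44.55 kHz.
44.55 kHz > fs/2 = 26.775 kHz, folds to fs − 44.55 kHz = 9 kHz.
Distinct values: {9 kHz, 10.55 kHz, 24.6 kHz} → 3.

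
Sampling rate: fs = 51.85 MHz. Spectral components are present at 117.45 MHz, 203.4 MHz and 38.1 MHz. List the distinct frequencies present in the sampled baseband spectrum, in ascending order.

4 MHz, 13.75 MHz

fs/2 = 25.925 MHz.
117.45 MHz mod fs = 13.75 MHz.
13.75 MHz ≤ fs/2 = 25.925 MHz, appears at 13.75 MHz.
203.4 MHz mod fs = 47.85 MHz.
47.85 MHz > fs/2 = 25.925 MHz, folds to fs − 47.85 MHz = 4 MHz.
38.1 MHz > fs/2 = 25.925 MHz, folds to fs − 38.1 MHz = 13.75 MHz.
Distinct values: {4 MHz, 13.75 MHz}.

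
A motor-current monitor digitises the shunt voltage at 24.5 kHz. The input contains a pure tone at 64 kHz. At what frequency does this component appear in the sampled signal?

9.5 kHz

64 kHz mod fs = 15 kHz.
15 kHz > fs/2 = 12.25 kHz, folds to fs − 15 kHz = 9.5 kHz.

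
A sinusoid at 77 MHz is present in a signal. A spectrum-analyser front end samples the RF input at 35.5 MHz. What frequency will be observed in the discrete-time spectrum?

6 MHz

77 MHz mod fs = 6 MHz.
6 MHz ≤ fs/2 = 17.75 MHz, appears at 6 MHz.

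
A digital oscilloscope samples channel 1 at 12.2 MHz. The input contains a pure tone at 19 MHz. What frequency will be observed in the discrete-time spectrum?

5.4 MHz

19 MHz mod fs = 6.8 MHz.
6.8 MHz > fs/2 = 6.1 MHz, folds to fs − 6.8 MHz = 5.4 MHz.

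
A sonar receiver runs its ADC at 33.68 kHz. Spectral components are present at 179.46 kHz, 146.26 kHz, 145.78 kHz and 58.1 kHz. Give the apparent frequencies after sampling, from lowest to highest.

fs/2 = 16.84 kHz.
179.46 kHz mod fs = 11.06 kHz.
11.06 kHz ≤ fs/2 = 16.84 kHz, appears at 11.06 kHz.
146.26 kHz mod fs = 11.54 kHz.
11.54 kHz ≤ fs/2 = 16.84 kHz, appears at 11.54 kHz.
145.78 kHz mod fs = 11.06 kHz.
11.06 kHz ≤ fs/2 = 16.84 kHz, appears at 11.06 kHz.
58.1 kHz mod fs = 24.42 kHz.
24.42 kHz > fs/2 = 16.84 kHz, folds to fs − 24.42 kHz = 9.26 kHz.
Distinct values: {9.26 kHz, 11.06 kHz, 11.54 kHz}.

9.26 kHz, 11.06 kHz, 11.54 kHz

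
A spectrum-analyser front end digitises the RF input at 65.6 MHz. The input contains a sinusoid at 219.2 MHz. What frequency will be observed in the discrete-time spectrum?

219.2 MHz mod fs = 22.4 MHz.
22.4 MHz ≤ fs/2 = 32.8 MHz, appears at 22.4 MHz.

22.4 MHz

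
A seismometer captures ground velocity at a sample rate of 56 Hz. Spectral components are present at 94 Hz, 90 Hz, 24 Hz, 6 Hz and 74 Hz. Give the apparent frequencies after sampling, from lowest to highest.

fs/2 = 28 Hz.
94 Hz mod fs = 38 Hz.
38 Hz > fs/2 = 28 Hz, folds to fs − 38 Hz = 18 Hz.
90 Hz mod fs = 34 Hz.
34 Hz > fs/2 = 28 Hz, folds to fs − 34 Hz = 22 Hz.
24 Hz ≤ fs/2 = 28 Hz, passes unchanged.
6 Hz ≤ fs/2 = 28 Hz, passes unchanged.
74 Hz mod fs = 18 Hz.
18 Hz ≤ fs/2 = 28 Hz, appears at 18 Hz.
Distinct values: {6 Hz, 18 Hz, 22 Hz, 24 Hz}.

6 Hz, 18 Hz, 22 Hz, 24 Hz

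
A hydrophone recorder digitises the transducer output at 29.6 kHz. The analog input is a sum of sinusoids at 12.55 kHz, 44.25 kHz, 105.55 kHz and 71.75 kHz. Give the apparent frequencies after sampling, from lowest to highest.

12.55 kHz, 12.85 kHz, 14.65 kHz

fs/2 = 14.8 kHz.
12.55 kHz ≤ fs/2 = 14.8 kHz, passes unchanged.
44.25 kHz mod fs = 14.65 kHz.
14.65 kHz ≤ fs/2 = 14.8 kHz, appears at 14.65 kHz.
105.55 kHz mod fs = 16.75 kHz.
16.75 kHz > fs/2 = 14.8 kHz, folds to fs − 16.75 kHz = 12.85 kHz.
71.75 kHz mod fs = 12.55 kHz.
12.55 kHz ≤ fs/2 = 14.8 kHz, appears at 12.55 kHz.
Distinct values: {12.55 kHz, 12.85 kHz, 14.65 kHz}.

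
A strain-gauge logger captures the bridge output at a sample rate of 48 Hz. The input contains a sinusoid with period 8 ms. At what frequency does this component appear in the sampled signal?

19 Hz

T = 8 ms → f = 1/T = 125 Hz.
125 Hz mod fs = 29 Hz.
29 Hz > fs/2 = 24 Hz, folds to fs − 29 Hz = 19 Hz.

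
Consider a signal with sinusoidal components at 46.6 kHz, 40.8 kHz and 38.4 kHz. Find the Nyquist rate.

93.2 kHz

Highest-frequency component: 46.6 kHz.
Nyquist rate = 2 × 46.6 kHz = 93.2 kHz.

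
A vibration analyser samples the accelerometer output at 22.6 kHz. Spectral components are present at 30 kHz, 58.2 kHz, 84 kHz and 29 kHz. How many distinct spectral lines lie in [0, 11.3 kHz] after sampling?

fs/2 = 11.3 kHz.
30 kHz mod fs = 7.4 kHz.
7.4 kHz ≤ fs/2 = 11.3 kHz, appears at 7.4 kHz.
58.2 kHz mod fs = 13 kHz.
13 kHz > fs/2 = 11.3 kHz, folds to fs − 13 kHz = 9.6 kHz.
84 kHz mod fs = 16.2 kHz.
16.2 kHz > fs/2 = 11.3 kHz, folds to fs − 16.2 kHz = 6.4 kHz.
29 kHz mod fs = 6.4 kHz.
6.4 kHz ≤ fs/2 = 11.3 kHz, appears at 6.4 kHz.
Distinct values: {6.4 kHz, 7.4 kHz, 9.6 kHz} → 3.

3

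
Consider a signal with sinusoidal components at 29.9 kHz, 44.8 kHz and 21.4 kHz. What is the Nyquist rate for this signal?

89.6 kHz

Highest-frequency component: 44.8 kHz.
Nyquist rate = 2 × 44.8 kHz = 89.6 kHz.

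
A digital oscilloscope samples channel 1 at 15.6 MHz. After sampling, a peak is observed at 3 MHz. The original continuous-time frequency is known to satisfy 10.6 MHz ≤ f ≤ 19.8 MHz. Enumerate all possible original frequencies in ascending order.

12.6 MHz, 18.6 MHz

Frequencies that alias to 3 MHz are k·fs ± 3 MHz for integer k ≥ 0.
k=0: 3 MHz.
k=1: 12.6 MHz, 18.6 MHz.
k=2: 28.2 MHz, 34.2 MHz.
Within [10.6 MHz, 19.8 MHz]: 12.6 MHz, 18.6 MHz.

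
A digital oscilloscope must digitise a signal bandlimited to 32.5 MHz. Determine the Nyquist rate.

65 MHz

Nyquist rate = 2 × 32.5 MHz = 65 MHz.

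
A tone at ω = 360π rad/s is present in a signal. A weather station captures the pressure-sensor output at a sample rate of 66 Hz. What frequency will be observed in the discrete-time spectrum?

18 Hz

ω = 360π rad/s → f = ω/(2π) = 180 Hz.
180 Hz mod fs = 48 Hz.
48 Hz > fs/2 = 33 Hz, folds to fs − 48 Hz = 18 Hz.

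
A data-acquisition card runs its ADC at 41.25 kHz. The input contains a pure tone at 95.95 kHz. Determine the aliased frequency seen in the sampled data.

13.45 kHz

95.95 kHz mod fs = 13.45 kHz.
13.45 kHz ≤ fs/2 = 20.625 kHz, appears at 13.45 kHz.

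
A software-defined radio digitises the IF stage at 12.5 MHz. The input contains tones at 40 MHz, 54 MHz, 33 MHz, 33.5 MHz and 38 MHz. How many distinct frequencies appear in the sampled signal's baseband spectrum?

4

fs/2 = 6.25 MHz.
40 MHz mod fs = 2.5 MHz.
2.5 MHz ≤ fs/2 = 6.25 MHz, appears at 2.5 MHz.
54 MHz mod fs = 4 MHz.
4 MHz ≤ fs/2 = 6.25 MHz, appears at 4 MHz.
33 MHz mod fs = 8 MHz.
8 MHz > fs/2 = 6.25 MHz, folds to fs − 8 MHz = 4.5 MHz.
33.5 MHz mod fs = 8.5 MHz.
8.5 MHz > fs/2 = 6.25 MHz, folds to fs − 8.5 MHz = 4 MHz.
38 MHz mod fs = 0.5 MHz.
0.5 MHz ≤ fs/2 = 6.25 MHz, appears at 0.5 MHz.
Distinct values: {0.5 MHz, 2.5 MHz, 4 MHz, 4.5 MHz} → 4.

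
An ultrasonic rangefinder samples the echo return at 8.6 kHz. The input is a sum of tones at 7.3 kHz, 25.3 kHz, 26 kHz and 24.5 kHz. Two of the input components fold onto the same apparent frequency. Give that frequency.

1.3 kHz

fs/2 = 4.3 kHz.
7.3 kHz > fs/2 = 4.3 kHz, folds to fs − 7.3 kHz = 1.3 kHz.
25.3 kHz mod fs = 8.1 kHz.
8.1 kHz > fs/2 = 4.3 kHz, folds to fs − 8.1 kHz = 0.5 kHz.
26 kHz mod fs = 0.2 kHz.
0.2 kHz ≤ fs/2 = 4.3 kHz, appears at 0.2 kHz.
24.5 kHz mod fs = 7.3 kHz.
7.3 kHz > fs/2 = 4.3 kHz, folds to fs − 7.3 kHz = 1.3 kHz.
7.3 kHz and 24.5 kHz both map to 1.3 kHz.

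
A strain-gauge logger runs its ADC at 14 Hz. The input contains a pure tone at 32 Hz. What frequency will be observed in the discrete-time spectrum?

32 Hz mod fs = 4 Hz.
4 Hz ≤ fs/2 = 7 Hz, appears at 4 Hz.

4 Hz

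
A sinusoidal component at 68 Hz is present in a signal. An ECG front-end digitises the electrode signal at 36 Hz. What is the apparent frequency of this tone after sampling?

68 Hz mod fs = 32 Hz.
32 Hz > fs/2 = 18 Hz, folds to fs − 32 Hz = 4 Hz.

4 Hz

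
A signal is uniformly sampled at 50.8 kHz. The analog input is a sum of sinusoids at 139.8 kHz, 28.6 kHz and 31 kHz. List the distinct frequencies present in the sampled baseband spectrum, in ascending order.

12.6 kHz, 19.8 kHz, 22.2 kHz

fs/2 = 25.4 kHz.
139.8 kHz mod fs = 38.2 kHz.
38.2 kHz > fs/2 = 25.4 kHz, folds to fs − 38.2 kHz = 12.6 kHz.
28.6 kHz > fs/2 = 25.4 kHz, folds to fs − 28.6 kHz = 22.2 kHz.
31 kHz > fs/2 = 25.4 kHz, folds to fs − 31 kHz = 19.8 kHz.
Distinct values: {12.6 kHz, 19.8 kHz, 22.2 kHz}.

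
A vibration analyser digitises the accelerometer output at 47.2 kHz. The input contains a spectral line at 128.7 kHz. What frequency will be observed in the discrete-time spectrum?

128.7 kHz mod fs = 34.3 kHz.
34.3 kHz > fs/2 = 23.6 kHz, folds to fs − 34.3 kHz = 12.9 kHz.

12.9 kHz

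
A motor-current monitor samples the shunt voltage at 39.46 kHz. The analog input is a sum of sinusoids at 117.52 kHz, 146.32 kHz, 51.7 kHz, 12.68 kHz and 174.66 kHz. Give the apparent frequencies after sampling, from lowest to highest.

0.86 kHz, 11.52 kHz, 12.24 kHz, 12.68 kHz, 16.82 kHz

fs/2 = 19.73 kHz.
117.52 kHz mod fs = 38.6 kHz.
38.6 kHz > fs/2 = 19.73 kHz, folds to fs − 38.6 kHz = 0.86 kHz.
146.32 kHz mod fs = 27.94 kHz.
27.94 kHz > fs/2 = 19.73 kHz, folds to fs − 27.94 kHz = 11.52 kHz.
51.7 kHz mod fs = 12.24 kHz.
12.24 kHz ≤ fs/2 = 19.73 kHz, appears at 12.24 kHz.
12.68 kHz ≤ fs/2 = 19.73 kHz, passes unchanged.
174.66 kHz mod fs = 16.82 kHz.
16.82 kHz ≤ fs/2 = 19.73 kHz, appears at 16.82 kHz.
Distinct values: {0.86 kHz, 11.52 kHz, 12.24 kHz, 12.68 kHz, 16.82 kHz}.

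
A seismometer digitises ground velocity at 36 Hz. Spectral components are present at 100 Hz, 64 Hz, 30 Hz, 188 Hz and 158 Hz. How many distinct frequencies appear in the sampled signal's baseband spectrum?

3

fs/2 = 18 Hz.
100 Hz mod fs = 28 Hz.
28 Hz > fs/2 = 18 Hz, folds to fs − 28 Hz = 8 Hz.
64 Hz mod fs = 28 Hz.
28 Hz > fs/2 = 18 Hz, folds to fs − 28 Hz = 8 Hz.
30 Hz > fs/2 = 18 Hz, folds to fs − 30 Hz = 6 Hz.
188 Hz mod fs = 8 Hz.
8 Hz ≤ fs/2 = 18 Hz, appears at 8 Hz.
158 Hz mod fs = 14 Hz.
14 Hz ≤ fs/2 = 18 Hz, appears at 14 Hz.
Distinct values: {6 Hz, 8 Hz, 14 Hz} → 3.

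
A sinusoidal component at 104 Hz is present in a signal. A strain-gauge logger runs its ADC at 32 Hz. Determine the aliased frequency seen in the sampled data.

104 Hz mod fs = 8 Hz.
8 Hz ≤ fs/2 = 16 Hz, appears at 8 Hz.

8 Hz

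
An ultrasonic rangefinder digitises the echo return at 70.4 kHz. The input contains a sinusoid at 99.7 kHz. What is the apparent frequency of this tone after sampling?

29.3 kHz

99.7 kHz mod fs = 29.3 kHz.
29.3 kHz ≤ fs/2 = 35.2 kHz, appears at 29.3 kHz.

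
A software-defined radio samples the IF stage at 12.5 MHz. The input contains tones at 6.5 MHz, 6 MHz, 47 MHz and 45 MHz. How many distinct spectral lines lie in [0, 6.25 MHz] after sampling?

fs/2 = 6.25 MHz.
6.5 MHz > fs/2 = 6.25 MHz, folds to fs − 6.5 MHz = 6 MHz.
6 MHz ≤ fs/2 = 6.25 MHz, passes unchanged.
47 MHz mod fs = 9.5 MHz.
9.5 MHz > fs/2 = 6.25 MHz, folds to fs − 9.5 MHz = 3 MHz.
45 MHz mod fs = 7.5 MHz.
7.5 MHz > fs/2 = 6.25 MHz, folds to fs − 7.5 MHz = 5 MHz.
Distinct values: {3 MHz, 5 MHz, 6 MHz} → 3.

3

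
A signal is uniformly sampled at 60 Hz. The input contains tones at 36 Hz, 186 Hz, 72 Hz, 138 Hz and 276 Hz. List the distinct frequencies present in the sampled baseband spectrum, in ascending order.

fs/2 = 30 Hz.
36 Hz > fs/2 = 30 Hz, folds to fs − 36 Hz = 24 Hz.
186 Hz mod fs = 6 Hz.
6 Hz ≤ fs/2 = 30 Hz, appears at 6 Hz.
72 Hz mod fs = 12 Hz.
12 Hz ≤ fs/2 = 30 Hz, appears at 12 Hz.
138 Hz mod fs = 18 Hz.
18 Hz ≤ fs/2 = 30 Hz, appears at 18 Hz.
276 Hz mod fs = 36 Hz.
36 Hz > fs/2 = 30 Hz, folds to fs − 36 Hz = 24 Hz.
Distinct values: {6 Hz, 12 Hz, 18 Hz, 24 Hz}.

6 Hz, 12 Hz, 18 Hz, 24 Hz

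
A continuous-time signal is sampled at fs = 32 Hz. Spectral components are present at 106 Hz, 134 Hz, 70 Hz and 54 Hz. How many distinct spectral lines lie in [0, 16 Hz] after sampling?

2

fs/2 = 16 Hz.
106 Hz mod fs = 10 Hz.
10 Hz ≤ fs/2 = 16 Hz, appears at 10 Hz.
134 Hz mod fs = 6 Hz.
6 Hz ≤ fs/2 = 16 Hz, appears at 6 Hz.
70 Hz mod fs = 6 Hz.
6 Hz ≤ fs/2 = 16 Hz, appears at 6 Hz.
54 Hz mod fs = 22 Hz.
22 Hz > fs/2 = 16 Hz, folds to fs − 22 Hz = 10 Hz.
Distinct values: {6 Hz, 10 Hz} → 2.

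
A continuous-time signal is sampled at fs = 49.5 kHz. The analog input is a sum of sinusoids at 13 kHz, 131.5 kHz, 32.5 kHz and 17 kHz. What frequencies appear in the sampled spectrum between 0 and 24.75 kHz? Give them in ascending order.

13 kHz, 17 kHz

fs/2 = 24.75 kHz.
13 kHz ≤ fs/2 = 24.75 kHz, passes unchanged.
131.5 kHz mod fs = 32.5 kHz.
32.5 kHz > fs/2 = 24.75 kHz, folds to fs − 32.5 kHz = 17 kHz.
32.5 kHz > fs/2 = 24.75 kHz, folds to fs − 32.5 kHz = 17 kHz.
17 kHz ≤ fs/2 = 24.75 kHz, passes unchanged.
Distinct values: {13 kHz, 17 kHz}.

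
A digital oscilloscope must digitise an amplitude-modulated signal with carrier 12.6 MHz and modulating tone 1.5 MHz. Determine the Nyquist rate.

AM sidebands sit at fc ± fm = 11.1 MHz and 14.1 MHz.
Highest-frequency component: 14.1 MHz.
Nyquist rate = 2 × 14.1 MHz = 28.2 MHz.

28.2 MHz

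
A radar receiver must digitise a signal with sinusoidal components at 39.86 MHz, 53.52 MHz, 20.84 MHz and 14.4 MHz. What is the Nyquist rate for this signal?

107.04 MHz

Highest-frequency component: 53.52 MHz.
Nyquist rate = 2 × 53.52 MHz = 107.04 MHz.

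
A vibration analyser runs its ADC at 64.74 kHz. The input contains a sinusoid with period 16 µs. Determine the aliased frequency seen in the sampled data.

2.24 kHz

T = 16 µs → f = 1/T = 62.5 kHz.
62.5 kHz > fs/2 = 32.37 kHz, folds to fs − 62.5 kHz = 2.24 kHz.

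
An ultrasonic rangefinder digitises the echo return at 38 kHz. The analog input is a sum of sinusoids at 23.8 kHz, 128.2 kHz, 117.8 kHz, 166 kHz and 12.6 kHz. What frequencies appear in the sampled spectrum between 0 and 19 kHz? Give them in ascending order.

3.8 kHz, 12.6 kHz, 14 kHz, 14.2 kHz

fs/2 = 19 kHz.
23.8 kHz > fs/2 = 19 kHz, folds to fs − 23.8 kHz = 14.2 kHz.
128.2 kHz mod fs = 14.2 kHz.
14.2 kHz ≤ fs/2 = 19 kHz, appears at 14.2 kHz.
117.8 kHz mod fs = 3.8 kHz.
3.8 kHz ≤ fs/2 = 19 kHz, appears at 3.8 kHz.
166 kHz mod fs = 14 kHz.
14 kHz ≤ fs/2 = 19 kHz, appears at 14 kHz.
12.6 kHz ≤ fs/2 = 19 kHz, passes unchanged.
Distinct values: {3.8 kHz, 12.6 kHz, 14 kHz, 14.2 kHz}.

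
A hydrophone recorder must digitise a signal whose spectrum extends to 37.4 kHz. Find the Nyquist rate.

Nyquist rate = 2 × 37.4 kHz = 74.8 kHz.

74.8 kHz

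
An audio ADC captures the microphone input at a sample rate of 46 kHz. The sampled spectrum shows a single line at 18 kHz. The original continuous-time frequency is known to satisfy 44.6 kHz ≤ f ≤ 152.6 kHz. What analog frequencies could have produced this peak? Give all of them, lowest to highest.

Frequencies that alias to 18 kHz are k·fs ± 18 kHz for integer k ≥ 0.
k=0: 18 kHz.
k=1: 28 kHz, 64 kHz.
k=2: 74 kHz, 110 kHz.
k=3: 120 kHz, 156 kHz.
k=4: 166 kHz, 202 kHz.
Within [44.6 kHz, 152.6 kHz]: 64 kHz, 74 kHz, 110 kHz, 120 kHz.

64 kHz, 74 kHz, 110 kHz, 120 kHz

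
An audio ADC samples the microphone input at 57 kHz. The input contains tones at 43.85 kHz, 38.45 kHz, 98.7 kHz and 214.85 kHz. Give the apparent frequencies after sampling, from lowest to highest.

fs/2 = 28.5 kHz.
43.85 kHz > fs/2 = 28.5 kHz, folds to fs − 43.85 kHz = 13.15 kHz.
38.45 kHz > fs/2 = 28.5 kHz, folds to fs − 38.45 kHz = 18.55 kHz.
98.7 kHz mod fs = 41.7 kHz.
41.7 kHz > fs/2 = 28.5 kHz, folds to fs − 41.7 kHz = 15.3 kHz.
214.85 kHz mod fs = 43.85 kHz.
43.85 kHz > fs/2 = 28.5 kHz, folds to fs − 43.85 kHz = 13.15 kHz.
Distinct values: {13.15 kHz, 15.3 kHz, 18.55 kHz}.

13.15 kHz, 15.3 kHz, 18.55 kHz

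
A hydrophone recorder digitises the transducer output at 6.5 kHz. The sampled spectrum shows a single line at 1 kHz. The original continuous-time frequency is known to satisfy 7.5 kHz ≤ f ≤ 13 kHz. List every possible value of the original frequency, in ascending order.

Frequencies that alias to 1 kHz are k·fs ± 1 kHz for integer k ≥ 0.
k=0: 1 kHz.
k=1: 5.5 kHz, 7.5 kHz.
k=2: 12 kHz, 14 kHz.
k=3: 18.5 kHz, 20.5 kHz.
Within [7.5 kHz, 13 kHz]: 7.5 kHz, 12 kHz.

7.5 kHz, 12 kHz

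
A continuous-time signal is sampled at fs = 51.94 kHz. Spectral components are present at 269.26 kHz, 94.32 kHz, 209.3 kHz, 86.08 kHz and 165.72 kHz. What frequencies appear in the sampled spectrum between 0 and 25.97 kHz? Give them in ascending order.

fs/2 = 25.97 kHz.
269.26 kHz mod fs = 9.56 kHz.
9.56 kHz ≤ fs/2 = 25.97 kHz, appears at 9.56 kHz.
94.32 kHz mod fs = 42.38 kHz.
42.38 kHz > fs/2 = 25.97 kHz, folds to fs − 42.38 kHz = 9.56 kHz.
209.3 kHz mod fs = 1.54 kHz.
1.54 kHz ≤ fs/2 = 25.97 kHz, appears at 1.54 kHz.
86.08 kHz mod fs = 34.14 kHz.
34.14 kHz > fs/2 = 25.97 kHz, folds to fs − 34.14 kHz = 17.8 kHz.
165.72 kHz mod fs = 9.9 kHz.
9.9 kHz ≤ fs/2 = 25.97 kHz, appears at 9.9 kHz.
Distinct values: {1.54 kHz, 9.56 kHz, 9.9 kHz, 17.8 kHz}.

1.54 kHz, 9.56 kHz, 9.9 kHz, 17.8 kHz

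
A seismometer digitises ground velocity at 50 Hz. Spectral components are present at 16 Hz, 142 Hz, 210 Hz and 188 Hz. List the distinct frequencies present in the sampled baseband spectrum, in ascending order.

fs/2 = 25 Hz.
16 Hz ≤ fs/2 = 25 Hz, passes unchanged.
142 Hz mod fs = 42 Hz.
42 Hz > fs/2 = 25 Hz, folds to fs − 42 Hz = 8 Hz.
210 Hz mod fs = 10 Hz.
10 Hz ≤ fs/2 = 25 Hz, appears at 10 Hz.
188 Hz mod fs = 38 Hz.
38 Hz > fs/2 = 25 Hz, folds to fs − 38 Hz = 12 Hz.
Distinct values: {8 Hz, 10 Hz, 12 Hz, 16 Hz}.

8 Hz, 10 Hz, 12 Hz, 16 Hz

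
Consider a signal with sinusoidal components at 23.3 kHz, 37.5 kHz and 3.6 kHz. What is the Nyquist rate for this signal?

75 kHz

Highest-frequency component: 37.5 kHz.
Nyquist rate = 2 × 37.5 kHz = 75 kHz.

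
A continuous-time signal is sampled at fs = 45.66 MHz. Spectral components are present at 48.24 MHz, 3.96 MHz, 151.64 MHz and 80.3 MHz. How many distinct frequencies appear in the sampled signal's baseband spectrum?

4

fs/2 = 22.83 MHz.
48.24 MHz mod fs = 2.58 MHz.
2.58 MHz ≤ fs/2 = 22.83 MHz, appears at 2.58 MHz.
3.96 MHz ≤ fs/2 = 22.83 MHz, passes unchanged.
151.64 MHz mod fs = 14.66 MHz.
14.66 MHz ≤ fs/2 = 22.83 MHz, appears at 14.66 MHz.
80.3 MHz mod fs = 34.64 MHz.
34.64 MHz > fs/2 = 22.83 MHz, folds to fs − 34.64 MHz = 11.02 MHz.
Distinct values: {2.58 MHz, 3.96 MHz, 11.02 MHz, 14.66 MHz} → 4.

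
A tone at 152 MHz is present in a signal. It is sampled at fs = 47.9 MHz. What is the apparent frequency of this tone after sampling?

152 MHz mod fs = 8.3 MHz.
8.3 MHz ≤ fs/2 = 23.95 MHz, appears at 8.3 MHz.

8.3 MHz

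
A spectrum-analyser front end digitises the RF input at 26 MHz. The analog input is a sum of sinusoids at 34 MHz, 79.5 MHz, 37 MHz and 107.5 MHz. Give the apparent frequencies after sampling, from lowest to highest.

1.5 MHz, 3.5 MHz, 8 MHz, 11 MHz

fs/2 = 13 MHz.
34 MHz mod fs = 8 MHz.
8 MHz ≤ fs/2 = 13 MHz, appears at 8 MHz.
79.5 MHz mod fs = 1.5 MHz.
1.5 MHz ≤ fs/2 = 13 MHz, appears at 1.5 MHz.
37 MHz mod fs = 11 MHz.
11 MHz ≤ fs/2 = 13 MHz, appears at 11 MHz.
107.5 MHz mod fs = 3.5 MHz.
3.5 MHz ≤ fs/2 = 13 MHz, appears at 3.5 MHz.
Distinct values: {1.5 MHz, 3.5 MHz, 8 MHz, 11 MHz}.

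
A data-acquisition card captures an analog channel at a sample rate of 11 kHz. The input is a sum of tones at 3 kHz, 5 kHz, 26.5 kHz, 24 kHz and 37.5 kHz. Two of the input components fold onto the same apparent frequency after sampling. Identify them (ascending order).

26.5 kHz, 37.5 kHz

fs/2 = 5.5 kHz.
3 kHz ≤ fs/2 = 5.5 kHz, passes unchanged.
5 kHz ≤ fs/2 = 5.5 kHz, passes unchanged.
26.5 kHz mod fs = 4.5 kHz.
4.5 kHz ≤ fs/2 = 5.5 kHz, appears at 4.5 kHz.
24 kHz mod fs = 2 kHz.
2 kHz ≤ fs/2 = 5.5 kHz, appears at 2 kHz.
37.5 kHz mod fs = 4.5 kHz.
4.5 kHz ≤ fs/2 = 5.5 kHz, appears at 4.5 kHz.
26.5 kHz and 37.5 kHz both map to 4.5 kHz.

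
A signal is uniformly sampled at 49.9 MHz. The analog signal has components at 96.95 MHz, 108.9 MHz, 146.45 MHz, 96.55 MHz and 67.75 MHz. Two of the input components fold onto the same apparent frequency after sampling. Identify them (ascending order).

96.55 MHz, 146.45 MHz

fs/2 = 24.95 MHz.
96.95 MHz mod fs = 47.05 MHz.
47.05 MHz > fs/2 = 24.95 MHz, folds to fs − 47.05 MHz = 2.85 MHz.
108.9 MHz mod fs = 9.1 MHz.
9.1 MHz ≤ fs/2 = 24.95 MHz, appears at 9.1 MHz.
146.45 MHz mod fs = 46.65 MHz.
46.65 MHz > fs/2 = 24.95 MHz, folds to fs − 46.65 MHz = 3.25 MHz.
96.55 MHz mod fs = 46.65 MHz.
46.65 MHz > fs/2 = 24.95 MHz, folds to fs − 46.65 MHz = 3.25 MHz.
67.75 MHz mod fs = 17.85 MHz.
17.85 MHz ≤ fs/2 = 24.95 MHz, appears at 17.85 MHz.
96.55 MHz and 146.45 MHz both map to 3.25 MHz.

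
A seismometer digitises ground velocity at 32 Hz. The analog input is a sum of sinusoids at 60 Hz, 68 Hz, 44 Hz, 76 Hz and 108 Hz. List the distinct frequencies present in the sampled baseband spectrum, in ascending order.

fs/2 = 16 Hz.
60 Hz mod fs = 28 Hz.
28 Hz > fs/2 = 16 Hz, folds to fs − 28 Hz = 4 Hz.
68 Hz mod fs = 4 Hz.
4 Hz ≤ fs/2 = 16 Hz, appears at 4 Hz.
44 Hz mod fs = 12 Hz.
12 Hz ≤ fs/2 = 16 Hz, appears at 12 Hz.
76 Hz mod fs = 12 Hz.
12 Hz ≤ fs/2 = 16 Hz, appears at 12 Hz.
108 Hz mod fs = 12 Hz.
12 Hz ≤ fs/2 = 16 Hz, appears at 12 Hz.
Distinct values: {4 Hz, 12 Hz}.

4 Hz, 12 Hz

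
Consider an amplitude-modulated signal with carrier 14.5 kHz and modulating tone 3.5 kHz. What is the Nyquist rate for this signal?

36 kHz

AM sidebands sit at fc ± fm = 11 kHz and 18 kHz.
Highest-frequency component: 18 kHz.
Nyquist rate = 2 × 18 kHz = 36 kHz.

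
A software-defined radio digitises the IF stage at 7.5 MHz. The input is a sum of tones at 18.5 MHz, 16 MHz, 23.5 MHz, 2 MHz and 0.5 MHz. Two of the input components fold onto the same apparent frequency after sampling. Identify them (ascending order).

16 MHz, 23.5 MHz

fs/2 = 3.75 MHz.
18.5 MHz mod fs = 3.5 MHz.
3.5 MHz ≤ fs/2 = 3.75 MHz, appears at 3.5 MHz.
16 MHz mod fs = 1 MHz.
1 MHz ≤ fs/2 = 3.75 MHz, appears at 1 MHz.
23.5 MHz mod fs = 1 MHz.
1 MHz ≤ fs/2 = 3.75 MHz, appears at 1 MHz.
2 MHz ≤ fs/2 = 3.75 MHz, passes unchanged.
0.5 MHz ≤ fs/2 = 3.75 MHz, passes unchanged.
16 MHz and 23.5 MHz both map to 1 MHz.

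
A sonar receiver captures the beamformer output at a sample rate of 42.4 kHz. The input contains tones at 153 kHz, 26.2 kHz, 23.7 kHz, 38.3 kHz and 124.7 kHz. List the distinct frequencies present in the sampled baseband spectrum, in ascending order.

2.5 kHz, 4.1 kHz, 16.2 kHz, 16.6 kHz, 18.7 kHz

fs/2 = 21.2 kHz.
153 kHz mod fs = 25.8 kHz.
25.8 kHz > fs/2 = 21.2 kHz, folds to fs − 25.8 kHz = 16.6 kHz.
26.2 kHz > fs/2 = 21.2 kHz, folds to fs − 26.2 kHz = 16.2 kHz.
23.7 kHz > fs/2 = 21.2 kHz, folds to fs − 23.7 kHz = 18.7 kHz.
38.3 kHz > fs/2 = 21.2 kHz, folds to fs − 38.3 kHz = 4.1 kHz.
124.7 kHz mod fs = 39.9 kHz.
39.9 kHz > fs/2 = 21.2 kHz, folds to fs − 39.9 kHz = 2.5 kHz.
Distinct values: {2.5 kHz, 4.1 kHz, 16.2 kHz, 16.6 kHz, 18.7 kHz}.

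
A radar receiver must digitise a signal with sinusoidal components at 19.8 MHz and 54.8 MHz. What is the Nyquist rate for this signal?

Highest-frequency component: 54.8 MHz.
Nyquist rate = 2 × 54.8 MHz = 109.6 MHz.

109.6 MHz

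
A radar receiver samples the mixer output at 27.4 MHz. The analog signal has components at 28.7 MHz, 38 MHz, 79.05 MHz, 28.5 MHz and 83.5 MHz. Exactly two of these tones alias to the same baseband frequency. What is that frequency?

fs/2 = 13.7 MHz.
28.7 MHz mod fs = 1.3 MHz.
1.3 MHz ≤ fs/2 = 13.7 MHz, appears at 1.3 MHz.
38 MHz mod fs = 10.6 MHz.
10.6 MHz ≤ fs/2 = 13.7 MHz, appears at 10.6 MHz.
79.05 MHz mod fs = 24.25 MHz.
24.25 MHz > fs/2 = 13.7 MHz, folds to fs − 24.25 MHz = 3.15 MHz.
28.5 MHz mod fs = 1.1 MHz.
1.1 MHz ≤ fs/2 = 13.7 MHz, appears at 1.1 MHz.
83.5 MHz mod fs = 1.3 MHz.
1.3 MHz ≤ fs/2 = 13.7 MHz, appears at 1.3 MHz.
28.7 MHz and 83.5 MHz both map to 1.3 MHz.

1.3 MHz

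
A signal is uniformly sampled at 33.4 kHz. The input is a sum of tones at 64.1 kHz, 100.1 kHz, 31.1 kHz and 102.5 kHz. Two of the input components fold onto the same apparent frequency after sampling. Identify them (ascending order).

31.1 kHz, 102.5 kHz

fs/2 = 16.7 kHz.
64.1 kHz mod fs = 30.7 kHz.
30.7 kHz > fs/2 = 16.7 kHz, folds to fs − 30.7 kHz = 2.7 kHz.
100.1 kHz mod fs = 33.3 kHz.
33.3 kHz > fs/2 = 16.7 kHz, folds to fs − 33.3 kHz = 0.1 kHz.
31.1 kHz > fs/2 = 16.7 kHz, folds to fs − 31.1 kHz = 2.3 kHz.
102.5 kHz mod fs = 2.3 kHz.
2.3 kHz ≤ fs/2 = 16.7 kHz, appears at 2.3 kHz.
31.1 kHz and 102.5 kHz both map to 2.3 kHz.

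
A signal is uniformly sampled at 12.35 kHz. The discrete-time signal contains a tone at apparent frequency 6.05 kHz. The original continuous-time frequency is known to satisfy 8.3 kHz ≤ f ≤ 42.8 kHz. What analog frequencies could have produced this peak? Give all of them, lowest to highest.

18.4 kHz, 18.65 kHz, 30.75 kHz, 31 kHz

Frequencies that alias to 6.05 kHz are k·fs ± 6.05 kHz for integer k ≥ 0.
k=0: 6.05 kHz.
k=1: 6.3 kHz, 18.4 kHz.
k=2: 18.65 kHz, 30.75 kHz.
k=3: 31 kHz, 43.1 kHz.
k=4: 43.35 kHz, 55.45 kHz.
Within [8.3 kHz, 42.8 kHz]: 18.4 kHz, 18.65 kHz, 30.75 kHz, 31 kHz.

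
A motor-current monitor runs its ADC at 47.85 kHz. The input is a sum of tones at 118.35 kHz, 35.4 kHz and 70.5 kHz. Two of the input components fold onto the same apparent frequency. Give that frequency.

22.65 kHz

fs/2 = 23.925 kHz.
118.35 kHz mod fs = 22.65 kHz.
22.65 kHz ≤ fs/2 = 23.925 kHz, appears at 22.65 kHz.
35.4 kHz > fs/2 = 23.925 kHz, folds to fs − 35.4 kHz = 12.45 kHz.
70.5 kHz mod fs = 22.65 kHz.
22.65 kHz ≤ fs/2 = 23.925 kHz, appears at 22.65 kHz.
70.5 kHz and 118.35 kHz both map to 22.65 kHz.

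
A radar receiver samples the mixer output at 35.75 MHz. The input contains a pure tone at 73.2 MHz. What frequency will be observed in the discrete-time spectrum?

1.7 MHz

73.2 MHz mod fs = 1.7 MHz.
1.7 MHz ≤ fs/2 = 17.875 MHz, appears at 1.7 MHz.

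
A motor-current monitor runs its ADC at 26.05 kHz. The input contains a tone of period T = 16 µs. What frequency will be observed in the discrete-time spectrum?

10.4 kHz

T = 16 µs → f = 1/T = 62.5 kHz.
62.5 kHz mod fs = 10.4 kHz.
10.4 kHz ≤ fs/2 = 13.025 kHz, appears at 10.4 kHz.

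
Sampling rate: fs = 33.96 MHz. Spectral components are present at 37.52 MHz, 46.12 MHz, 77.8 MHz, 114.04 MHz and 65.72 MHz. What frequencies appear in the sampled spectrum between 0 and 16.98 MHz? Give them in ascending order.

fs/2 = 16.98 MHz.
37.52 MHz mod fs = 3.56 MHz.
3.56 MHz ≤ fs/2 = 16.98 MHz, appears at 3.56 MHz.
46.12 MHz mod fs = 12.16 MHz.
12.16 MHz ≤ fs/2 = 16.98 MHz, appears at 12.16 MHz.
77.8 MHz mod fs = 9.88 MHz.
9.88 MHz ≤ fs/2 = 16.98 MHz, appears at 9.88 MHz.
114.04 MHz mod fs = 12.16 MHz.
12.16 MHz ≤ fs/2 = 16.98 MHz, appears at 12.16 MHz.
65.72 MHz mod fs = 31.76 MHz.
31.76 MHz > fs/2 = 16.98 MHz, folds to fs − 31.76 MHz = 2.2 MHz.
Distinct values: {2.2 MHz, 3.56 MHz, 9.88 MHz, 12.16 MHz}.

2.2 MHz, 3.56 MHz, 9.88 MHz, 12.16 MHz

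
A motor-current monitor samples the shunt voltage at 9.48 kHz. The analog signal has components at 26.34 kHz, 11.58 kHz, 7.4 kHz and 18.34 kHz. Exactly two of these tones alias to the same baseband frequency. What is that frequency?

fs/2 = 4.74 kHz.
26.34 kHz mod fs = 7.38 kHz.
7.38 kHz > fs/2 = 4.74 kHz, folds to fs − 7.38 kHz = 2.1 kHz.
11.58 kHz mod fs = 2.1 kHz.
2.1 kHz ≤ fs/2 = 4.74 kHz, appears at 2.1 kHz.
7.4 kHz > fs/2 = 4.74 kHz, folds to fs − 7.4 kHz = 2.08 kHz.
18.34 kHz mod fs = 8.86 kHz.
8.86 kHz > fs/2 = 4.74 kHz, folds to fs − 8.86 kHz = 0.62 kHz.
11.58 kHz and 26.34 kHz both map to 2.1 kHz.

2.1 kHz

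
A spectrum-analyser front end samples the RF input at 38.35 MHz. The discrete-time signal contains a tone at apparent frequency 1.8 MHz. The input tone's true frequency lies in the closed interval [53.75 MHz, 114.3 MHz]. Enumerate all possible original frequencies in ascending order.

Frequencies that alias to 1.8 MHz are k·fs ± 1.8 MHz for integer k ≥ 0.
k=0: 1.8 MHz.
k=1: 36.55 MHz, 40.15 MHz.
k=2: 74.9 MHz, 78.5 MHz.
k=3: 113.25 MHz, 116.85 MHz.
k=4: 151.6 MHz, 155.2 MHz.
Within [53.75 MHz, 114.3 MHz]: 74.9 MHz, 78.5 MHz, 113.25 MHz.

74.9 MHz, 78.5 MHz, 113.25 MHz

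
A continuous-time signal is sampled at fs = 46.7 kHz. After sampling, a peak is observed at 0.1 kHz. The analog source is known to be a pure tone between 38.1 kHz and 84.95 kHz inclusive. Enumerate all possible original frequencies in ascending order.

Frequencies that alias to 0.1 kHz are k·fs ± 0.1 kHz for integer k ≥ 0.
k=0: 0.1 kHz.
k=1: 46.6 kHz, 46.8 kHz.
k=2: 93.3 kHz, 93.5 kHz.
Within [38.1 kHz, 84.95 kHz]: 46.6 kHz, 46.8 kHz.

46.6 kHz, 46.8 kHz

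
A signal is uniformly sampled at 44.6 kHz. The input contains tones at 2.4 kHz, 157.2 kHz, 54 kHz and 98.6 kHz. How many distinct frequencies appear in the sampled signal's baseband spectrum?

3

fs/2 = 22.3 kHz.
2.4 kHz ≤ fs/2 = 22.3 kHz, passes unchanged.
157.2 kHz mod fs = 23.4 kHz.
23.4 kHz > fs/2 = 22.3 kHz, folds to fs − 23.4 kHz = 21.2 kHz.
54 kHz mod fs = 9.4 kHz.
9.4 kHz ≤ fs/2 = 22.3 kHz, appears at 9.4 kHz.
98.6 kHz mod fs = 9.4 kHz.
9.4 kHz ≤ fs/2 = 22.3 kHz, appears at 9.4 kHz.
Distinct values: {2.4 kHz, 9.4 kHz, 21.2 kHz} → 3.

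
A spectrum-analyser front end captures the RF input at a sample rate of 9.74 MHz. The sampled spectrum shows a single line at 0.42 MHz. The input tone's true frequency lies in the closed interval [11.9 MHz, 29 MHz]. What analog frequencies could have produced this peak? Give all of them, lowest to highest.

19.06 MHz, 19.9 MHz, 28.8 MHz

Frequencies that alias to 0.42 MHz are k·fs ± 0.42 MHz for integer k ≥ 0.
k=0: 0.42 MHz.
k=1: 9.32 MHz, 10.16 MHz.
k=2: 19.06 MHz, 19.9 MHz.
k=3: 28.8 MHz, 29.64 MHz.
k=4: 38.54 MHz, 39.38 MHz.
Within [11.9 MHz, 29 MHz]: 19.06 MHz, 19.9 MHz, 28.8 MHz.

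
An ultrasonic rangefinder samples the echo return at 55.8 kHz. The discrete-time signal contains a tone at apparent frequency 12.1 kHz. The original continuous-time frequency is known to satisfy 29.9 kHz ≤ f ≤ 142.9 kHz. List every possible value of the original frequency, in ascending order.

Frequencies that alias to 12.1 kHz are k·fs ± 12.1 kHz for integer k ≥ 0.
k=0: 12.1 kHz.
k=1: 43.7 kHz, 67.9 kHz.
k=2: 99.5 kHz, 123.7 kHz.
k=3: 155.3 kHz, 179.5 kHz.
Within [29.9 kHz, 142.9 kHz]: 43.7 kHz, 67.9 kHz, 99.5 kHz, 123.7 kHz.

43.7 kHz, 67.9 kHz, 99.5 kHz, 123.7 kHz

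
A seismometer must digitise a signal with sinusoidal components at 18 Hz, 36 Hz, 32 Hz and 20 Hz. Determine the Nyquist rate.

72 Hz

Highest-frequency component: 36 Hz.
Nyquist rate = 2 × 36 Hz = 72 Hz.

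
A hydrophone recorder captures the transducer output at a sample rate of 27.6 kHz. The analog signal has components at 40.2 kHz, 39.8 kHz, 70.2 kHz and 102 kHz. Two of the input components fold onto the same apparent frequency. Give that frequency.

12.6 kHz

fs/2 = 13.8 kHz.
40.2 kHz mod fs = 12.6 kHz.
12.6 kHz ≤ fs/2 = 13.8 kHz, appears at 12.6 kHz.
39.8 kHz mod fs = 12.2 kHz.
12.2 kHz ≤ fs/2 = 13.8 kHz, appears at 12.2 kHz.
70.2 kHz mod fs = 15 kHz.
15 kHz > fs/2 = 13.8 kHz, folds to fs − 15 kHz = 12.6 kHz.
102 kHz mod fs = 19.2 kHz.
19.2 kHz > fs/2 = 13.8 kHz, folds to fs − 19.2 kHz = 8.4 kHz.
40.2 kHz and 70.2 kHz both map to 12.6 kHz.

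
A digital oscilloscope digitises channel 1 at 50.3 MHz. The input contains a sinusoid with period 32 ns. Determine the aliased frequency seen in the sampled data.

19.05 MHz

T = 32 ns → f = 1/T = 31.25 MHz.
31.25 MHz > fs/2 = 25.15 MHz, folds to fs − 31.25 MHz = 19.05 MHz.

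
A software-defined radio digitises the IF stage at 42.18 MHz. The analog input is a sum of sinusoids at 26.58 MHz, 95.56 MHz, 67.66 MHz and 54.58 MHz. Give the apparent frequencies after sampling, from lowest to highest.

11.2 MHz, 12.4 MHz, 15.6 MHz, 16.7 MHz

fs/2 = 21.09 MHz.
26.58 MHz > fs/2 = 21.09 MHz, folds to fs − 26.58 MHz = 15.6 MHz.
95.56 MHz mod fs = 11.2 MHz.
11.2 MHz ≤ fs/2 = 21.09 MHz, appears at 11.2 MHz.
67.66 MHz mod fs = 25.48 MHz.
25.48 MHz > fs/2 = 21.09 MHz, folds to fs − 25.48 MHz = 16.7 MHz.
54.58 MHz mod fs = 12.4 MHz.
12.4 MHz ≤ fs/2 = 21.09 MHz, appears at 12.4 MHz.
Distinct values: {11.2 MHz, 12.4 MHz, 15.6 MHz, 16.7 MHz}.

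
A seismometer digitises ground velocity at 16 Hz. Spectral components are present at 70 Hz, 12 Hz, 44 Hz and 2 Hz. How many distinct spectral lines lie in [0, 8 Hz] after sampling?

fs/2 = 8 Hz.
70 Hz mod fs = 6 Hz.
6 Hz ≤ fs/2 = 8 Hz, appears at 6 Hz.
12 Hz > fs/2 = 8 Hz, folds to fs − 12 Hz = 4 Hz.
44 Hz mod fs = 12 Hz.
12 Hz > fs/2 = 8 Hz, folds to fs − 12 Hz = 4 Hz.
2 Hz ≤ fs/2 = 8 Hz, passes unchanged.
Distinct values: {2 Hz, 4 Hz, 6 Hz} → 3.

3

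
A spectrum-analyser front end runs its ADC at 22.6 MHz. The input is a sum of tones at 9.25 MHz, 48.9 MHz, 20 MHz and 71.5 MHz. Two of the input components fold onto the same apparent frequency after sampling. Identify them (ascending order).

48.9 MHz, 71.5 MHz

fs/2 = 11.3 MHz.
9.25 MHz ≤ fs/2 = 11.3 MHz, passes unchanged.
48.9 MHz mod fs = 3.7 MHz.
3.7 MHz ≤ fs/2 = 11.3 MHz, appears at 3.7 MHz.
20 MHz > fs/2 = 11.3 MHz, folds to fs − 20 MHz = 2.6 MHz.
71.5 MHz mod fs = 3.7 MHz.
3.7 MHz ≤ fs/2 = 11.3 MHz, appears at 3.7 MHz.
48.9 MHz and 71.5 MHz both map to 3.7 MHz.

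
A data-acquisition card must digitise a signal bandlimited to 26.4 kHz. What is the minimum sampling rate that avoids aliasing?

52.8 kHz

Nyquist rate = 2 × 26.4 kHz = 52.8 kHz.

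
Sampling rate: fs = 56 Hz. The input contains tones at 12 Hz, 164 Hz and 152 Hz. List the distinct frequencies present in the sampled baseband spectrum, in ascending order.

4 Hz, 12 Hz, 16 Hz

fs/2 = 28 Hz.
12 Hz ≤ fs/2 = 28 Hz, passes unchanged.
164 Hz mod fs = 52 Hz.
52 Hz > fs/2 = 28 Hz, folds to fs − 52 Hz = 4 Hz.
152 Hz mod fs = 40 Hz.
40 Hz > fs/2 = 28 Hz, folds to fs − 40 Hz = 16 Hz.
Distinct values: {4 Hz, 12 Hz, 16 Hz}.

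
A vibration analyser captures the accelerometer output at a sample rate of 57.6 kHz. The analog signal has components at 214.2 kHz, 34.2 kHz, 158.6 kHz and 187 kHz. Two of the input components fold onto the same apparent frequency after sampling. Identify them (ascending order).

fs/2 = 28.8 kHz.
214.2 kHz mod fs = 41.4 kHz.
41.4 kHz > fs/2 = 28.8 kHz, folds to fs − 41.4 kHz = 16.2 kHz.
34.2 kHz > fs/2 = 28.8 kHz, folds to fs − 34.2 kHz = 23.4 kHz.
158.6 kHz mod fs = 43.4 kHz.
43.4 kHz > fs/2 = 28.8 kHz, folds to fs − 43.4 kHz = 14.2 kHz.
187 kHz mod fs = 14.2 kHz.
14.2 kHz ≤ fs/2 = 28.8 kHz, appears at 14.2 kHz.
158.6 kHz and 187 kHz both map to 14.2 kHz.

158.6 kHz, 187 kHz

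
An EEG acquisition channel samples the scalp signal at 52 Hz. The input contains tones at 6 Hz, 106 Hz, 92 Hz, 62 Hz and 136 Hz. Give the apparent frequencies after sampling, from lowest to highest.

fs/2 = 26 Hz.
6 Hz ≤ fs/2 = 26 Hz, passes unchanged.
106 Hz mod fs = 2 Hz.
2 Hz ≤ fs/2 = 26 Hz, appears at 2 Hz.
92 Hz mod fs = 40 Hz.
40 Hz > fs/2 = 26 Hz, folds to fs − 40 Hz = 12 Hz.
62 Hz mod fs = 10 Hz.
10 Hz ≤ fs/2 = 26 Hz, appears at 10 Hz.
136 Hz mod fs = 32 Hz.
32 Hz > fs/2 = 26 Hz, folds to fs − 32 Hz = 20 Hz.
Distinct values: {2 Hz, 6 Hz, 10 Hz, 12 Hz, 20 Hz}.

2 Hz, 6 Hz, 10 Hz, 12 Hz, 20 Hz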